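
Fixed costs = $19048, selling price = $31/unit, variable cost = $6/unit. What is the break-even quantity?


Formula: BEQ = Fixed Costs / (Price - Variable Cost)
Contribution margin = $31 - $6 = $25/unit
BEQ = ceil($19048 / $25/unit) = ceil(761.92) = 762 units

762 units


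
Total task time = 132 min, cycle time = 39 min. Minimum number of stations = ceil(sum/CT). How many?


Formula: N_min = ceil(Sum of Task Times / Cycle Time)
N_min = ceil(132 min / 39 min) = ceil(3.3846)
N_min = 4 stations

4


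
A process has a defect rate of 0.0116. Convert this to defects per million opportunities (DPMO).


DPMO = defect_rate * 1000000 = 0.0116 * 1000000

11600


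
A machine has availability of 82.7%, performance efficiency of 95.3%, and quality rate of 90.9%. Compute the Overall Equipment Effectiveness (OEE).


Formula: OEE = Availability * Performance * Quality / 10000
A * P = 82.7% * 95.3% / 100 = 78.81%
OEE = 78.81% * 90.9% / 100 = 71.6%

71.6%


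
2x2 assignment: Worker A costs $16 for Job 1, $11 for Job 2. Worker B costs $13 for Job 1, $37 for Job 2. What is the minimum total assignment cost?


Option 1: A->1 + B->2 = $16 + $37 = $53
Option 2: A->2 + B->1 = $11 + $13 = $24
Min cost = min($53, $24) = $24

$24


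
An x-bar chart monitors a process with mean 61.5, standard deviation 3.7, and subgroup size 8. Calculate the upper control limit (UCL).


UCL = 61.5 + 3 * 3.7 / sqrt(8)

65.42


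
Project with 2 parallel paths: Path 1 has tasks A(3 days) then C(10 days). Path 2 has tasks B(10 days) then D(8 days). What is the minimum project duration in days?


Path 1 = 3 + 10 = 13 days
Path 2 = 10 + 8 = 18 days
Duration = max(13, 18) = 18 days

18 days


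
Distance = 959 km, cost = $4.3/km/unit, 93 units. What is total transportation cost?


TC = dist * cost * units = 959 * 4.3 * 93 = $383504.10

$383504.10


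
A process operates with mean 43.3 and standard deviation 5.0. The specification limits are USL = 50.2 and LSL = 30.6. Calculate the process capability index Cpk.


Cpu = (50.2 - 43.3) / (3 * 5.0) = 0.46
Cpl = (43.3 - 30.6) / (3 * 5.0) = 0.85
Cpk = min(0.46, 0.85) = 0.46

0.46


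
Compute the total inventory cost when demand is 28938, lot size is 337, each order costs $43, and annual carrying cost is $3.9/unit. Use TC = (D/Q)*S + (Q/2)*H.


TC = 28938/337 * 43 + 337/2 * 3.9

$4349.54


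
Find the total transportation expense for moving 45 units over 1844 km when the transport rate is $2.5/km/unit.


TC = dist * cost * units = 1844 * 2.5 * 45 = $207450.00

$207450.00


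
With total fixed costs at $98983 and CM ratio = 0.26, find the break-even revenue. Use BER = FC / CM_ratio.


Formula: BER = Fixed Costs / Contribution Margin Ratio
BER = $98983 / 0.26
BER = $380703.85 (to the nearest cent)

$380703.85


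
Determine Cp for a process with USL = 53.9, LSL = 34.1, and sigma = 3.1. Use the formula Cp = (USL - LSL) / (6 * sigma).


Cp = (53.9 - 34.1) / (6 * 3.1)

1.06


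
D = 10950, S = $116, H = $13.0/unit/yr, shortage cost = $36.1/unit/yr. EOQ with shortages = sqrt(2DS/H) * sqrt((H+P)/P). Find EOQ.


Formula: EOQ* = sqrt(2DS/H) * sqrt((H+P)/P)
Base EOQ = sqrt(2*10950*116/13.0) = 442.06 units
Correction = sqrt((13.0+36.1)/36.1) = 1.16624
EOQ* = 442.06 * 1.16624 = 515.5 units

515.5 units


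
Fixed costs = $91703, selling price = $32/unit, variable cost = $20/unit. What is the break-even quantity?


Formula: BEQ = Fixed Costs / (Price - Variable Cost)
Contribution margin = $32 - $20 = $12/unit
BEQ = ceil($91703 / $12/unit) = ceil(7641.92) = 7642 units

7642 units


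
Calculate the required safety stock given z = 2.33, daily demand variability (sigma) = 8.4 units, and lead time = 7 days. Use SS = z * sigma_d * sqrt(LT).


Formula: SS = z * sigma_d * sqrt(LT)
sqrt(LT) = sqrt(7) = 2.6458
SS = 2.33 * 8.4 * 2.6458
SS = 51.8 units

51.8 units


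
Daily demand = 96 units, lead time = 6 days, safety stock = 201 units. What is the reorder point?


Formula: ROP = (Daily Demand * Lead Time) + Safety Stock
Demand during lead time = 96 * 6 = 576 units
ROP = 576 + 201 = 777 units

777 units


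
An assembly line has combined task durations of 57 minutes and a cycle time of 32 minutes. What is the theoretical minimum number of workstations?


Formula: N_min = ceil(Sum of Task Times / Cycle Time)
N_min = ceil(57 min / 32 min) = ceil(1.7812)
N_min = 2 stations

2


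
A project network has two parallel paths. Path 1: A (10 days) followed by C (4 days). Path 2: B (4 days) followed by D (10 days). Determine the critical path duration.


Path 1 = 10 + 4 = 14 days
Path 2 = 4 + 10 = 14 days
Duration = max(14, 14) = 14 days

14 days


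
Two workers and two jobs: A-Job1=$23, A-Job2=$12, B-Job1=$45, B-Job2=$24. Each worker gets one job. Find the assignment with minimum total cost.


Option 1: A->1 + B->2 = $23 + $24 = $47
Option 2: A->2 + B->1 = $12 + $45 = $57
Min cost = min($47, $57) = $47

$47


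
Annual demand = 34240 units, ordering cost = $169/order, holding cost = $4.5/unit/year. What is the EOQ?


Formula: EOQ = sqrt(2 * D * S / H)
Numerator: 2 * 34240 * 169 = 11573120
2DS/H = 11573120 / 4.5 = 2571804.4
EOQ = sqrt(2571804.4) = 1603.7 units

1603.7 units


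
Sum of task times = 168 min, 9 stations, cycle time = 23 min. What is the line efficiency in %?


Formula: Efficiency = Sum of Task Times / (N_stations * CT) * 100
Total station capacity = 9 stations * 23 min = 207 min
Efficiency = 168 / 207 * 100 = 81.2%

81.2%


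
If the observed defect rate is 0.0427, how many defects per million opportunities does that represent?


DPMO = defect_rate * 1000000 = 0.0427 * 1000000

42700


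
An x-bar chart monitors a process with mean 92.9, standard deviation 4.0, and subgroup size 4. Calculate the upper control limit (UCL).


UCL = 92.9 + 3 * 4.0 / sqrt(4)

98.9


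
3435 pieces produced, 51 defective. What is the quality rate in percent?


Formula: Quality Rate = Good Pieces / Total Pieces * 100
Good pieces = 3435 - 51 = 3384
QR = 3384 / 3435 * 100 = 98.5%

98.5%


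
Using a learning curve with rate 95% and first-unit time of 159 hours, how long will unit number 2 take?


Formula: T_n = T_1 * (learning_rate)^(log2(n)) where learning_rate = rate/100
Doublings = log2(2) = 1
T_n = 159 * 0.95^1
T_n = 159 * 0.95 = 151.1 hours

151.1 hours


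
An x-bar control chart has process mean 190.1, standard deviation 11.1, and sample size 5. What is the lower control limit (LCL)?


LCL = 190.1 - 3 * 11.1 / sqrt(5)

175.21


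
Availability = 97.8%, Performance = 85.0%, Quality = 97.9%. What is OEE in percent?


Formula: OEE = Availability * Performance * Quality / 10000
A * P = 97.8% * 85.0% / 100 = 83.13%
OEE = 83.13% * 97.9% / 100 = 81.4%

81.4%


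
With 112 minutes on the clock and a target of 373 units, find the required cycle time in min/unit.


Formula: CT = Available Time / Number of Units
CT = 112 min / 373 units
CT = 0.3 min/unit

0.3 min/unit


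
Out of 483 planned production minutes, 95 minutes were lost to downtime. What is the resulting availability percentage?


Formula: Availability = (Planned Time - Downtime) / Planned Time * 100
Uptime = 483 - 95 = 388 min
Availability = 388 / 483 * 100 = 80.3%

80.3%


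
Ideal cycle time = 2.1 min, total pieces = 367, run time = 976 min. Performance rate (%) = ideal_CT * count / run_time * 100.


Formula: Performance = (Ideal CT * Total Count) / Run Time * 100
Ideal output time = 2.1 * 367 = 770.7 min
Performance = 770.7 / 976 * 100 = 79.0%

79.0%


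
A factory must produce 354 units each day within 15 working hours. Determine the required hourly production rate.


Formula: Production Rate = Daily Demand / Available Hours
Rate = 354 units/day / 15 hours/day
Rate = 23.6 units/hour

23.6 units/hour


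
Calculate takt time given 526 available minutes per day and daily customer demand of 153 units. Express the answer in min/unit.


Formula: Takt Time = Available Production Time / Customer Demand
Takt = 526 min/day / 153 units/day
Takt = 3.44 min/unit

3.44 min/unit


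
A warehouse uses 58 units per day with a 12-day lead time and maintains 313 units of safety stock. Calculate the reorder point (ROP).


Formula: ROP = (Daily Demand * Lead Time) + Safety Stock
Demand during lead time = 58 * 12 = 696 units
ROP = 696 + 313 = 1009 units

1009 units


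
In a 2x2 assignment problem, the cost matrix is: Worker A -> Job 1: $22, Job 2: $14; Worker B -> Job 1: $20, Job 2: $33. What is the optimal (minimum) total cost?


Option 1: A->1 + B->2 = $22 + $33 = $55
Option 2: A->2 + B->1 = $14 + $20 = $34
Min cost = min($55, $34) = $34

$34


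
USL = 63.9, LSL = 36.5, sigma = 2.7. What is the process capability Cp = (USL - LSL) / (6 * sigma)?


Cp = (63.9 - 36.5) / (6 * 2.7)

1.69


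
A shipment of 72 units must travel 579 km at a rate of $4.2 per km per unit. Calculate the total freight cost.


TC = dist * cost * units = 579 * 4.2 * 72 = $175089.60

$175089.60


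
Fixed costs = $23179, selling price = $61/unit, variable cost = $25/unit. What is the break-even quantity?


Formula: BEQ = Fixed Costs / (Price - Variable Cost)
Contribution margin = $61 - $25 = $36/unit
BEQ = ceil($23179 / $36/unit) = ceil(643.86) = 644 units

644 units


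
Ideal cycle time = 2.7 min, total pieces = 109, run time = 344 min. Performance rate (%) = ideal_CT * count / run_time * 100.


Formula: Performance = (Ideal CT * Total Count) / Run Time * 100
Ideal output time = 2.7 * 109 = 294.3 min
Performance = 294.3 / 344 * 100 = 85.6%

85.6%


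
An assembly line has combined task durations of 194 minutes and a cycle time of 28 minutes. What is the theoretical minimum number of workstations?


Formula: N_min = ceil(Sum of Task Times / Cycle Time)
N_min = ceil(194 min / 28 min) = ceil(6.9286)
N_min = 7 stations

7


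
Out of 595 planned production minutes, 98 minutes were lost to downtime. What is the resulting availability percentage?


Formula: Availability = (Planned Time - Downtime) / Planned Time * 100
Uptime = 595 - 98 = 497 min
Availability = 497 / 595 * 100 = 83.5%

83.5%


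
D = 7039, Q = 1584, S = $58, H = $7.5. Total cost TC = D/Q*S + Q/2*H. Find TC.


TC = 7039/1584 * 58 + 1584/2 * 7.5

$6197.74


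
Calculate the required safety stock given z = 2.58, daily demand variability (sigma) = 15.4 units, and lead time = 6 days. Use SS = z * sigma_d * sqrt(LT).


Formula: SS = z * sigma_d * sqrt(LT)
sqrt(LT) = sqrt(6) = 2.4495
SS = 2.58 * 15.4 * 2.4495
SS = 97.3 units

97.3 units


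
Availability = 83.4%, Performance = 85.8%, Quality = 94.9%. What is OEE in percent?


Formula: OEE = Availability * Performance * Quality / 10000
A * P = 83.4% * 85.8% / 100 = 71.56%
OEE = 71.56% * 94.9% / 100 = 67.9%

67.9%


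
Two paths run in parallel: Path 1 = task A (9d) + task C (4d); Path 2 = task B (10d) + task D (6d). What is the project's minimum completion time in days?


Path 1 = 9 + 4 = 13 days
Path 2 = 10 + 6 = 16 days
Duration = max(13, 16) = 16 days

16 days


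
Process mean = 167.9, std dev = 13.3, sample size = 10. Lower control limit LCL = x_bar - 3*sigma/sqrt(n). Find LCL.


LCL = 167.9 - 3 * 13.3 / sqrt(10)

155.28


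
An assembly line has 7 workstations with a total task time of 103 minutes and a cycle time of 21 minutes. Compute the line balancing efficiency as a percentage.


Formula: Efficiency = Sum of Task Times / (N_stations * CT) * 100
Total station capacity = 7 stations * 21 min = 147 min
Efficiency = 103 / 147 * 100 = 70.1%

70.1%


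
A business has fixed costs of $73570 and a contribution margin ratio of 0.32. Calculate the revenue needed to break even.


Formula: BER = Fixed Costs / Contribution Margin Ratio
BER = $73570 / 0.32
BER = $229906.25 (to the nearest cent)

$229906.25


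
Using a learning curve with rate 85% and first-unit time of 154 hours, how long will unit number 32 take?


Formula: T_n = T_1 * (learning_rate)^(log2(n)) where learning_rate = rate/100
Doublings = log2(32) = 5
T_n = 154 * 0.85^5
T_n = 154 * 0.4437 = 68.3 hours

68.3 hours


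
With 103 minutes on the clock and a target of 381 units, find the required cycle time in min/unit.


Formula: CT = Available Time / Number of Units
CT = 103 min / 381 units
CT = 0.27 min/unit

0.27 min/unit


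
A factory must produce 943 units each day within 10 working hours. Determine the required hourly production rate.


Formula: Production Rate = Daily Demand / Available Hours
Rate = 943 units/day / 10 hours/day
Rate = 94.3 units/hour

94.3 units/hour


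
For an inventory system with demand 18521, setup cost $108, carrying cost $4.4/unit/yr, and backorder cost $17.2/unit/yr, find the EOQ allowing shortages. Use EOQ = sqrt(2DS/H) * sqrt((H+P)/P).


Formula: EOQ* = sqrt(2DS/H) * sqrt((H+P)/P)
Base EOQ = sqrt(2*18521*108/4.4) = 953.53 units
Correction = sqrt((4.4+17.2)/17.2) = 1.12063
EOQ* = 953.53 * 1.12063 = 1068.6 units

1068.6 units


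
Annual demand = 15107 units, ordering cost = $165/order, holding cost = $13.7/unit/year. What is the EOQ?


Formula: EOQ = sqrt(2 * D * S / H)
Numerator: 2 * 15107 * 165 = 4985310
2DS/H = 4985310 / 13.7 = 363891.2
EOQ = sqrt(363891.2) = 603.2 units

603.2 units


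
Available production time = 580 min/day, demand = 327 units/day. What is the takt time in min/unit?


Formula: Takt Time = Available Production Time / Customer Demand
Takt = 580 min/day / 327 units/day
Takt = 1.77 min/unit

1.77 min/unit


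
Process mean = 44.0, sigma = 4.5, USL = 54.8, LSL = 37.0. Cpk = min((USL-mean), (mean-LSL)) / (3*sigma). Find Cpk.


Cpu = (54.8 - 44.0) / (3 * 4.5) = 0.8
Cpl = (44.0 - 37.0) / (3 * 4.5) = 0.52
Cpk = min(0.8, 0.52) = 0.52

0.52


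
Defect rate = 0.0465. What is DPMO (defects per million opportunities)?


DPMO = defect_rate * 1000000 = 0.0465 * 1000000

46500


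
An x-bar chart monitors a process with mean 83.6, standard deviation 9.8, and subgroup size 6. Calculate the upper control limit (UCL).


UCL = 83.6 + 3 * 9.8 / sqrt(6)

95.6


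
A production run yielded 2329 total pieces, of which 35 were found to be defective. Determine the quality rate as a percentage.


Formula: Quality Rate = Good Pieces / Total Pieces * 100
Good pieces = 2329 - 35 = 2294
QR = 2294 / 2329 * 100 = 98.5%

98.5%


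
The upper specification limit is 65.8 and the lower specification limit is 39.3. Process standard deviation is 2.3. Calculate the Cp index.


Cp = (65.8 - 39.3) / (6 * 2.3)

1.92


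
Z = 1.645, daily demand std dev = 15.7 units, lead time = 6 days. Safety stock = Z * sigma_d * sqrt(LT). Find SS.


Formula: SS = z * sigma_d * sqrt(LT)
sqrt(LT) = sqrt(6) = 2.4495
SS = 1.645 * 15.7 * 2.4495
SS = 63.3 units

63.3 units


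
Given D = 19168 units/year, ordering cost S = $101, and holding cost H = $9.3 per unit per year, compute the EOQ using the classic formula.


Formula: EOQ = sqrt(2 * D * S / H)
Numerator: 2 * 19168 * 101 = 3871936
2DS/H = 3871936 / 9.3 = 416337.2
EOQ = sqrt(416337.2) = 645.2 units

645.2 units


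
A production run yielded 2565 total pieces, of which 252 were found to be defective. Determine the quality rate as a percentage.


Formula: Quality Rate = Good Pieces / Total Pieces * 100
Good pieces = 2565 - 252 = 2313
QR = 2313 / 2565 * 100 = 90.2%

90.2%


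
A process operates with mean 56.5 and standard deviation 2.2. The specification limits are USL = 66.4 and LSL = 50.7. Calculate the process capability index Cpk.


Cpu = (66.4 - 56.5) / (3 * 2.2) = 1.5
Cpl = (56.5 - 50.7) / (3 * 2.2) = 0.88
Cpk = min(1.5, 0.88) = 0.88

0.88


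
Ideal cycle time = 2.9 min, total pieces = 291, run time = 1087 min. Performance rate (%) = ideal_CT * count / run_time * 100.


Formula: Performance = (Ideal CT * Total Count) / Run Time * 100
Ideal output time = 2.9 * 291 = 843.9 min
Performance = 843.9 / 1087 * 100 = 77.6%

77.6%


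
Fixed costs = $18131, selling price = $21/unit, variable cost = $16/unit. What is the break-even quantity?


Formula: BEQ = Fixed Costs / (Price - Variable Cost)
Contribution margin = $21 - $16 = $5/unit
BEQ = ceil($18131 / $5/unit) = ceil(3626.2) = 3627 units

3627 units


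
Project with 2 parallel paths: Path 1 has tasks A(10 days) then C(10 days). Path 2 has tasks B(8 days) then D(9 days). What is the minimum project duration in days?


Path 1 = 10 + 10 = 20 days
Path 2 = 8 + 9 = 17 days
Duration = max(20, 17) = 20 days

20 days


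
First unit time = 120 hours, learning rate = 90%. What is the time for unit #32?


Formula: T_n = T_1 * (learning_rate)^(log2(n)) where learning_rate = rate/100
Doublings = log2(32) = 5
T_n = 120 * 0.9^5
T_n = 120 * 0.5905 = 70.9 hours

70.9 hours


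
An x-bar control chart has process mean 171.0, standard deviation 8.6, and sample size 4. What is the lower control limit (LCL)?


LCL = 171.0 - 3 * 8.6 / sqrt(4)

158.1


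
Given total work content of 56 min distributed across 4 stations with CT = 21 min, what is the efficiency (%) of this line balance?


Formula: Efficiency = Sum of Task Times / (N_stations * CT) * 100
Total station capacity = 4 stations * 21 min = 84 min
Efficiency = 56 / 84 * 100 = 66.7%

66.7%


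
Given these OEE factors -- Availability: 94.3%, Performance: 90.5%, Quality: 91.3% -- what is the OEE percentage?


Formula: OEE = Availability * Performance * Quality / 10000
A * P = 94.3% * 90.5% / 100 = 85.34%
OEE = 85.34% * 91.3% / 100 = 77.9%

77.9%


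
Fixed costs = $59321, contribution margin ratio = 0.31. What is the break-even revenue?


Formula: BER = Fixed Costs / Contribution Margin Ratio
BER = $59321 / 0.31
BER = $191358.06 (to the nearest cent)

$191358.06


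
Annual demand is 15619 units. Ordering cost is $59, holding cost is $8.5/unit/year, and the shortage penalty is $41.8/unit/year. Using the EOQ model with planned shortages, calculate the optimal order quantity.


Formula: EOQ* = sqrt(2DS/H) * sqrt((H+P)/P)
Base EOQ = sqrt(2*15619*59/8.5) = 465.65 units
Correction = sqrt((8.5+41.8)/41.8) = 1.09697
EOQ* = 465.65 * 1.09697 = 510.8 units

510.8 units


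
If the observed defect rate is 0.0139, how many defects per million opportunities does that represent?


DPMO = defect_rate * 1000000 = 0.0139 * 1000000

13900


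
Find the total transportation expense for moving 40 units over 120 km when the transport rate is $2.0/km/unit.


TC = dist * cost * units = 120 * 2.0 * 40 = $9600.00

$9600.00


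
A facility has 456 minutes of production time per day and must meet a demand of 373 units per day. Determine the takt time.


Formula: Takt Time = Available Production Time / Customer Demand
Takt = 456 min/day / 373 units/day
Takt = 1.22 min/unit

1.22 min/unit


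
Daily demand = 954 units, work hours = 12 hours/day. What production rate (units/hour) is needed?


Formula: Production Rate = Daily Demand / Available Hours
Rate = 954 units/day / 12 hours/day
Rate = 79.5 units/hour

79.5 units/hour


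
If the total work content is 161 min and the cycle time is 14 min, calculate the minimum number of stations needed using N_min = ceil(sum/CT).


Formula: N_min = ceil(Sum of Task Times / Cycle Time)
N_min = ceil(161 min / 14 min) = ceil(11.5)
N_min = 12 stations

12


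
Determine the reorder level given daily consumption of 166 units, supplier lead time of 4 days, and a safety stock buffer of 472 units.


Formula: ROP = (Daily Demand * Lead Time) + Safety Stock
Demand during lead time = 166 * 4 = 664 units
ROP = 664 + 472 = 1136 units

1136 units


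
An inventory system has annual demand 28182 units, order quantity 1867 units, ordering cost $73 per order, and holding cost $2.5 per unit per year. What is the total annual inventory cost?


TC = 28182/1867 * 73 + 1867/2 * 2.5

$3435.67


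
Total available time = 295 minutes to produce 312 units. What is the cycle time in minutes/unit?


Formula: CT = Available Time / Number of Units
CT = 295 min / 312 units
CT = 0.95 min/unit

0.95 min/unit


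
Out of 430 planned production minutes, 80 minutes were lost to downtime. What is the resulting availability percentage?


Formula: Availability = (Planned Time - Downtime) / Planned Time * 100
Uptime = 430 - 80 = 350 min
Availability = 350 / 430 * 100 = 81.4%

81.4%


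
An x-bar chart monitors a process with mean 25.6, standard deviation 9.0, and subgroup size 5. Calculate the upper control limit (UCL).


UCL = 25.6 + 3 * 9.0 / sqrt(5)

37.67


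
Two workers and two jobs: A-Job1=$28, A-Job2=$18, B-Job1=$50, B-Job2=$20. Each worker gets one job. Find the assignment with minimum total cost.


Option 1: A->1 + B->2 = $28 + $20 = $48
Option 2: A->2 + B->1 = $18 + $50 = $68
Min cost = min($48, $68) = $48

$48


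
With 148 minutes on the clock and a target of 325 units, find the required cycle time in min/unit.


Formula: CT = Available Time / Number of Units
CT = 148 min / 325 units
CT = 0.46 min/unit

0.46 min/unit


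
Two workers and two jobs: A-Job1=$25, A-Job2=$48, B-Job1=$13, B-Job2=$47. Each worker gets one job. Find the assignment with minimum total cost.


Option 1: A->1 + B->2 = $25 + $47 = $72
Option 2: A->2 + B->1 = $48 + $13 = $61
Min cost = min($72, $61) = $61

$61


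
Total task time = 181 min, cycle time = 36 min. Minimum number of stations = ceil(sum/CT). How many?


Formula: N_min = ceil(Sum of Task Times / Cycle Time)
N_min = ceil(181 min / 36 min) = ceil(5.0278)
N_min = 6 stations

6


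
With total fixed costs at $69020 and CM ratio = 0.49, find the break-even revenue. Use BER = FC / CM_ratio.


Formula: BER = Fixed Costs / Contribution Margin Ratio
BER = $69020 / 0.49
BER = $140857.14 (to the nearest cent)

$140857.14


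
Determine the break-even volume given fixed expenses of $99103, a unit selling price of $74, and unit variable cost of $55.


Formula: BEQ = Fixed Costs / (Price - Variable Cost)
Contribution margin = $74 - $55 = $19/unit
BEQ = ceil($99103 / $19/unit) = ceil(5215.95) = 5216 units

5216 units


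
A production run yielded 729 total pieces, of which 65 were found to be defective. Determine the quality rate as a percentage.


Formula: Quality Rate = Good Pieces / Total Pieces * 100
Good pieces = 729 - 65 = 664
QR = 664 / 729 * 100 = 91.1%

91.1%


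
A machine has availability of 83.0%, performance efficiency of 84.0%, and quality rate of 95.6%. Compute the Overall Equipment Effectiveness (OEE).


Formula: OEE = Availability * Performance * Quality / 10000
A * P = 83.0% * 84.0% / 100 = 69.72%
OEE = 69.72% * 95.6% / 100 = 66.7%

66.7%


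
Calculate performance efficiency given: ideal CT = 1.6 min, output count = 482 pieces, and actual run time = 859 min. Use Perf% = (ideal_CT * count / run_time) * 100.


Formula: Performance = (Ideal CT * Total Count) / Run Time * 100
Ideal output time = 1.6 * 482 = 771.2 min
Performance = 771.2 / 859 * 100 = 89.8%

89.8%


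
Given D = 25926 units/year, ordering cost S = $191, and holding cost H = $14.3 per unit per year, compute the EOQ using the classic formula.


Formula: EOQ = sqrt(2 * D * S / H)
Numerator: 2 * 25926 * 191 = 9903732
2DS/H = 9903732 / 14.3 = 692568.7
EOQ = sqrt(692568.7) = 832.2 units

832.2 units


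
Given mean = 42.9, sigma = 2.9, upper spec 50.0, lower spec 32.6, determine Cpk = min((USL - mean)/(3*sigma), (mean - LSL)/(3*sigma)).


Cpu = (50.0 - 42.9) / (3 * 2.9) = 0.82
Cpl = (42.9 - 32.6) / (3 * 2.9) = 1.18
Cpk = min(0.82, 1.18) = 0.82

0.82


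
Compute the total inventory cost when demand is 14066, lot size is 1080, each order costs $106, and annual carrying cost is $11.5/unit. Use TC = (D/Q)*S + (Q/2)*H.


TC = 14066/1080 * 106 + 1080/2 * 11.5

$7590.55


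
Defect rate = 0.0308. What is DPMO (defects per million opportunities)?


DPMO = defect_rate * 1000000 = 0.0308 * 1000000

30800


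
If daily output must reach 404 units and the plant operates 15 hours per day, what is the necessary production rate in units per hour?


Formula: Production Rate = Daily Demand / Available Hours
Rate = 404 units/day / 15 hours/day
Rate = 26.9 units/hour

26.9 units/hour


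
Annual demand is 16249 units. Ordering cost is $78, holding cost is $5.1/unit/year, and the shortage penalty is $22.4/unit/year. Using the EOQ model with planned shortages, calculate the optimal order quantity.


Formula: EOQ* = sqrt(2DS/H) * sqrt((H+P)/P)
Base EOQ = sqrt(2*16249*78/5.1) = 705.0 units
Correction = sqrt((5.1+22.4)/22.4) = 1.10801
EOQ* = 705.0 * 1.10801 = 781.1 units

781.1 units


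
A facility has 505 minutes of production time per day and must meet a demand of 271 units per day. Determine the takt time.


Formula: Takt Time = Available Production Time / Customer Demand
Takt = 505 min/day / 271 units/day
Takt = 1.86 min/unit

1.86 min/unit


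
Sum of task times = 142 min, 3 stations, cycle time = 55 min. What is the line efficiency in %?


Formula: Efficiency = Sum of Task Times / (N_stations * CT) * 100
Total station capacity = 3 stations * 55 min = 165 min
Efficiency = 142 / 165 * 100 = 86.1%

86.1%


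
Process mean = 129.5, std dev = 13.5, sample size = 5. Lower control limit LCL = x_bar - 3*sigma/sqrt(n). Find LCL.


LCL = 129.5 - 3 * 13.5 / sqrt(5)

111.39


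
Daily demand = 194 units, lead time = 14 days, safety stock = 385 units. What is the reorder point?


Formula: ROP = (Daily Demand * Lead Time) + Safety Stock
Demand during lead time = 194 * 14 = 2716 units
ROP = 2716 + 385 = 3101 units

3101 units


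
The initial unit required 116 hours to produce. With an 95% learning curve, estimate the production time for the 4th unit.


Formula: T_n = T_1 * (learning_rate)^(log2(n)) where learning_rate = rate/100
Doublings = log2(4) = 2
T_n = 116 * 0.95^2
T_n = 116 * 0.9025 = 104.7 hours

104.7 hours


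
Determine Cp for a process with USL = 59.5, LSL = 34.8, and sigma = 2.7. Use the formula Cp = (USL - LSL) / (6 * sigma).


Cp = (59.5 - 34.8) / (6 * 2.7)

1.52


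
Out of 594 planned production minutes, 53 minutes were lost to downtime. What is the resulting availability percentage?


Formula: Availability = (Planned Time - Downtime) / Planned Time * 100
Uptime = 594 - 53 = 541 min
Availability = 541 / 594 * 100 = 91.1%

91.1%


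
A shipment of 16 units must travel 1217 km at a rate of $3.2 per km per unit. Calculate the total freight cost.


TC = dist * cost * units = 1217 * 3.2 * 16 = $62310.40

$62310.40


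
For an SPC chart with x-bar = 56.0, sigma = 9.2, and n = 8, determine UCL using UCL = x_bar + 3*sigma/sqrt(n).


UCL = 56.0 + 3 * 9.2 / sqrt(8)

65.76


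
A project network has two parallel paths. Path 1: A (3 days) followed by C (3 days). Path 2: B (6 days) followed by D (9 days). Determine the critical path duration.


Path 1 = 3 + 3 = 6 days
Path 2 = 6 + 9 = 15 days
Duration = max(6, 15) = 15 days

15 days


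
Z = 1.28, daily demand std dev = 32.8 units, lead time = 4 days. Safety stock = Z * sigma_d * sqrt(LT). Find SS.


Formula: SS = z * sigma_d * sqrt(LT)
sqrt(LT) = sqrt(4) = 2.0
SS = 1.28 * 32.8 * 2.0
SS = 84.0 units

84.0 units


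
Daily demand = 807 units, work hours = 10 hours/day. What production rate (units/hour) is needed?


Formula: Production Rate = Daily Demand / Available Hours
Rate = 807 units/day / 10 hours/day
Rate = 80.7 units/hour

80.7 units/hour


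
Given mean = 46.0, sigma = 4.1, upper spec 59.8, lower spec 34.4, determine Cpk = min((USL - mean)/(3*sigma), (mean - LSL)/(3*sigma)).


Cpu = (59.8 - 46.0) / (3 * 4.1) = 1.12
Cpl = (46.0 - 34.4) / (3 * 4.1) = 0.94
Cpk = min(1.12, 0.94) = 0.94

0.94


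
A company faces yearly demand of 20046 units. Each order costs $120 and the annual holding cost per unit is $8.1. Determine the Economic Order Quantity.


Formula: EOQ = sqrt(2 * D * S / H)
Numerator: 2 * 20046 * 120 = 4811040
2DS/H = 4811040 / 8.1 = 593955.6
EOQ = sqrt(593955.6) = 770.7 units

770.7 units


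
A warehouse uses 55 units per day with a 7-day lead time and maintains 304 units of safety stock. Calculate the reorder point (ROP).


Formula: ROP = (Daily Demand * Lead Time) + Safety Stock
Demand during lead time = 55 * 7 = 385 units
ROP = 385 + 304 = 689 units

689 units


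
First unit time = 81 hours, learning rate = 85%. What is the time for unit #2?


Formula: T_n = T_1 * (learning_rate)^(log2(n)) where learning_rate = rate/100
Doublings = log2(2) = 1
T_n = 81 * 0.85^1
T_n = 81 * 0.85 = 68.9 hours

68.9 hours


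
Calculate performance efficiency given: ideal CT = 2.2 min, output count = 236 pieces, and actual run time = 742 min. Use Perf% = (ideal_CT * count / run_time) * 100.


Formula: Performance = (Ideal CT * Total Count) / Run Time * 100
Ideal output time = 2.2 * 236 = 519.2 min
Performance = 519.2 / 742 * 100 = 70.0%

70.0%


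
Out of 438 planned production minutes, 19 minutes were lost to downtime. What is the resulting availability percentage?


Formula: Availability = (Planned Time - Downtime) / Planned Time * 100
Uptime = 438 - 19 = 419 min
Availability = 419 / 438 * 100 = 95.7%

95.7%


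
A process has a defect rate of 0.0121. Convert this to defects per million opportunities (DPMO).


DPMO = defect_rate * 1000000 = 0.0121 * 1000000

12100


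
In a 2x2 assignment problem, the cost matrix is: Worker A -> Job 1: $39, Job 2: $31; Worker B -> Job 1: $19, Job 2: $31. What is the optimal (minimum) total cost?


Option 1: A->1 + B->2 = $39 + $31 = $70
Option 2: A->2 + B->1 = $31 + $19 = $50
Min cost = min($70, $50) = $50

$50


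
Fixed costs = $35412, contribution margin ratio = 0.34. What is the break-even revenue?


Formula: BER = Fixed Costs / Contribution Margin Ratio
BER = $35412 / 0.34
BER = $104152.94 (to the nearest cent)

$104152.94


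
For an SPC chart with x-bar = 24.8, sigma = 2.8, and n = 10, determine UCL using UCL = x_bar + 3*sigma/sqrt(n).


UCL = 24.8 + 3 * 2.8 / sqrt(10)

27.46


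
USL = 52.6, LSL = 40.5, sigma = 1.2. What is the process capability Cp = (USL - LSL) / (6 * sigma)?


Cp = (52.6 - 40.5) / (6 * 1.2)

1.68


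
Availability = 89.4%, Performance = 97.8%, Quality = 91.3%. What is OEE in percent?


Formula: OEE = Availability * Performance * Quality / 10000
A * P = 89.4% * 97.8% / 100 = 87.43%
OEE = 87.43% * 91.3% / 100 = 79.8%

79.8%


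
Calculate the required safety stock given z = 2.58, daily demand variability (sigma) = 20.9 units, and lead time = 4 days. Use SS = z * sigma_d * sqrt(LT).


Formula: SS = z * sigma_d * sqrt(LT)
sqrt(LT) = sqrt(4) = 2.0
SS = 2.58 * 20.9 * 2.0
SS = 107.8 units

107.8 units


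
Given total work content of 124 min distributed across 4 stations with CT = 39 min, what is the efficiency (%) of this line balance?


Formula: Efficiency = Sum of Task Times / (N_stations * CT) * 100
Total station capacity = 4 stations * 39 min = 156 min
Efficiency = 124 / 156 * 100 = 79.5%

79.5%


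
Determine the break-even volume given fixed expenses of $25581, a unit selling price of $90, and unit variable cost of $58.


Formula: BEQ = Fixed Costs / (Price - Variable Cost)
Contribution margin = $90 - $58 = $32/unit
BEQ = ceil($25581 / $32/unit) = ceil(799.41) = 800 units

800 units


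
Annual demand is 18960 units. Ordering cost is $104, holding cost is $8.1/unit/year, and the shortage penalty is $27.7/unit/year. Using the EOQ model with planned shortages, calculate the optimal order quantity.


Formula: EOQ* = sqrt(2DS/H) * sqrt((H+P)/P)
Base EOQ = sqrt(2*18960*104/8.1) = 697.76 units
Correction = sqrt((8.1+27.7)/27.7) = 1.13685
EOQ* = 697.76 * 1.13685 = 793.2 units

793.2 units


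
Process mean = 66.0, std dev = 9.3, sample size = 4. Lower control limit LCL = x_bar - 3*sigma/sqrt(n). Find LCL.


LCL = 66.0 - 3 * 9.3 / sqrt(4)

52.05


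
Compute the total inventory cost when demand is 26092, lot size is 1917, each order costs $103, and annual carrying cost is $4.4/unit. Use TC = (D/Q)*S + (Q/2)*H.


TC = 26092/1917 * 103 + 1917/2 * 4.4

$5619.32


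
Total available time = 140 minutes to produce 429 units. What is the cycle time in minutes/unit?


Formula: CT = Available Time / Number of Units
CT = 140 min / 429 units
CT = 0.33 min/unit

0.33 min/unit


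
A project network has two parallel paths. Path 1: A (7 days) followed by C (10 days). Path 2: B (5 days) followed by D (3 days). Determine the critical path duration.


Path 1 = 7 + 10 = 17 days
Path 2 = 5 + 3 = 8 days
Duration = max(17, 8) = 17 days

17 days


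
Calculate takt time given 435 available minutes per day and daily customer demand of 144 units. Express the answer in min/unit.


Formula: Takt Time = Available Production Time / Customer Demand
Takt = 435 min/day / 144 units/day
Takt = 3.02 min/unit

3.02 min/unit


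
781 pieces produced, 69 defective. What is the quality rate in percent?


Formula: Quality Rate = Good Pieces / Total Pieces * 100
Good pieces = 781 - 69 = 712
QR = 712 / 781 * 100 = 91.2%

91.2%


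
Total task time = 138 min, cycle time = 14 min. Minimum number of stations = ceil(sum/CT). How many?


Formula: N_min = ceil(Sum of Task Times / Cycle Time)
N_min = ceil(138 min / 14 min) = ceil(9.8571)
N_min = 10 stations

10


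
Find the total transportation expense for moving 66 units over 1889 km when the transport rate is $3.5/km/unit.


TC = dist * cost * units = 1889 * 3.5 * 66 = $436359.00

$436359.00


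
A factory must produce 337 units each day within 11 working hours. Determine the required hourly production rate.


Formula: Production Rate = Daily Demand / Available Hours
Rate = 337 units/day / 11 hours/day
Rate = 30.6 units/hour

30.6 units/hour


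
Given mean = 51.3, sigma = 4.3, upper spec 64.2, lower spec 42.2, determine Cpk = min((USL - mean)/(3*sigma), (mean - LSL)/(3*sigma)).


Cpu = (64.2 - 51.3) / (3 * 4.3) = 1.0
Cpl = (51.3 - 42.2) / (3 * 4.3) = 0.71
Cpk = min(1.0, 0.71) = 0.71

0.71


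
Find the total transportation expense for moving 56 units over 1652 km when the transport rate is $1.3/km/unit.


TC = dist * cost * units = 1652 * 1.3 * 56 = $120265.60

$120265.60


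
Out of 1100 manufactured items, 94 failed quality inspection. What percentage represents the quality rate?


Formula: Quality Rate = Good Pieces / Total Pieces * 100
Good pieces = 1100 - 94 = 1006
QR = 1006 / 1100 * 100 = 91.5%

91.5%


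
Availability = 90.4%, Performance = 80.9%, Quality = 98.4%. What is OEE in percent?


Formula: OEE = Availability * Performance * Quality / 10000
A * P = 90.4% * 80.9% / 100 = 73.13%
OEE = 73.13% * 98.4% / 100 = 72.0%

72.0%


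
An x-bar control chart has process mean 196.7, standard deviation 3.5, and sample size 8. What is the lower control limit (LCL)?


LCL = 196.7 - 3 * 3.5 / sqrt(8)

192.99


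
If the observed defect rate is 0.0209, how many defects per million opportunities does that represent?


DPMO = defect_rate * 1000000 = 0.0209 * 1000000

20900


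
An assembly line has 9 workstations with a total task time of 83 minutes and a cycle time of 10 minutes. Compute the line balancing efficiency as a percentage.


Formula: Efficiency = Sum of Task Times / (N_stations * CT) * 100
Total station capacity = 9 stations * 10 min = 90 min
Efficiency = 83 / 90 * 100 = 92.2%

92.2%


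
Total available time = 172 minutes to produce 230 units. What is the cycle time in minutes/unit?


Formula: CT = Available Time / Number of Units
CT = 172 min / 230 units
CT = 0.75 min/unit

0.75 min/unit


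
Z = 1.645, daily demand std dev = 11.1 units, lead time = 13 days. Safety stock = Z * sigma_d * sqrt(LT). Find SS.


Formula: SS = z * sigma_d * sqrt(LT)
sqrt(LT) = sqrt(13) = 3.6056
SS = 1.645 * 11.1 * 3.6056
SS = 65.8 units

65.8 units


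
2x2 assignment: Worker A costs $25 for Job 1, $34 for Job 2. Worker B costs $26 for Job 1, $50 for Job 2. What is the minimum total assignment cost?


Option 1: A->1 + B->2 = $25 + $50 = $75
Option 2: A->2 + B->1 = $34 + $26 = $60
Min cost = min($75, $60) = $60

$60


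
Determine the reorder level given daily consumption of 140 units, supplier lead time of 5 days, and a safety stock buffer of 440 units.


Formula: ROP = (Daily Demand * Lead Time) + Safety Stock
Demand during lead time = 140 * 5 = 700 units
ROP = 700 + 440 = 1140 units

1140 units


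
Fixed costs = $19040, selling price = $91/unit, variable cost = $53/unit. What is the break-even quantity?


Formula: BEQ = Fixed Costs / (Price - Variable Cost)
Contribution margin = $91 - $53 = $38/unit
BEQ = ceil($19040 / $38/unit) = ceil(501.05) = 502 units

502 units


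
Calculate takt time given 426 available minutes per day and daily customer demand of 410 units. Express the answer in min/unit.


Formula: Takt Time = Available Production Time / Customer Demand
Takt = 426 min/day / 410 units/day
Takt = 1.04 min/unit

1.04 min/unit


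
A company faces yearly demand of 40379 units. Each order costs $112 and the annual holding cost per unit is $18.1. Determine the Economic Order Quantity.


Formula: EOQ = sqrt(2 * D * S / H)
Numerator: 2 * 40379 * 112 = 9044896
2DS/H = 9044896 / 18.1 = 499718.0
EOQ = sqrt(499718.0) = 706.9 units

706.9 units


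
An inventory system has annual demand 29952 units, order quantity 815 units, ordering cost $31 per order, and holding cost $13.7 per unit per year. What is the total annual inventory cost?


TC = 29952/815 * 31 + 815/2 * 13.7

$6722.03


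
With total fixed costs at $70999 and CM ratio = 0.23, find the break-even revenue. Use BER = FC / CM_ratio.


Formula: BER = Fixed Costs / Contribution Margin Ratio
BER = $70999 / 0.23
BER = $308691.30 (to the nearest cent)

$308691.30


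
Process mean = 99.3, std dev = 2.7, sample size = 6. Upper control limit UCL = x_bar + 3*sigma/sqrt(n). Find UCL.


UCL = 99.3 + 3 * 2.7 / sqrt(6)

102.61


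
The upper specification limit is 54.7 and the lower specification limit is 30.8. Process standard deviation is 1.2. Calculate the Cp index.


Cp = (54.7 - 30.8) / (6 * 1.2)

3.32


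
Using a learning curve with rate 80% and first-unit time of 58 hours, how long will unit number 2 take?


Formula: T_n = T_1 * (learning_rate)^(log2(n)) where learning_rate = rate/100
Doublings = log2(2) = 1
T_n = 58 * 0.8^1
T_n = 58 * 0.8 = 46.4 hours

46.4 hours


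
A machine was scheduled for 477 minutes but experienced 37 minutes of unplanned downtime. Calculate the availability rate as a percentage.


Formula: Availability = (Planned Time - Downtime) / Planned Time * 100
Uptime = 477 - 37 = 440 min
Availability = 440 / 477 * 100 = 92.2%

92.2%


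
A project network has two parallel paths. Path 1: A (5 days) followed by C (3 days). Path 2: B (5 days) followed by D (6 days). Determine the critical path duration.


Path 1 = 5 + 3 = 8 days
Path 2 = 5 + 6 = 11 days
Duration = max(8, 11) = 11 days

11 days


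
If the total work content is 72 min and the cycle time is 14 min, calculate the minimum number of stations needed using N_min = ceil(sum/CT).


Formula: N_min = ceil(Sum of Task Times / Cycle Time)
N_min = ceil(72 min / 14 min) = ceil(5.1429)
N_min = 6 stations

6


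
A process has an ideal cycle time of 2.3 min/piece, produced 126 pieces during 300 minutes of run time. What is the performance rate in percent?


Formula: Performance = (Ideal CT * Total Count) / Run Time * 100
Ideal output time = 2.3 * 126 = 289.8 min
Performance = 289.8 / 300 * 100 = 96.6%

96.6%


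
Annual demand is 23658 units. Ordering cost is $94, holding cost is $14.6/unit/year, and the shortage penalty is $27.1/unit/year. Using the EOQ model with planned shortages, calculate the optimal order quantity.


Formula: EOQ* = sqrt(2DS/H) * sqrt((H+P)/P)
Base EOQ = sqrt(2*23658*94/14.6) = 551.94 units
Correction = sqrt((14.6+27.1)/27.1) = 1.24046
EOQ* = 551.94 * 1.24046 = 684.7 units

684.7 units
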